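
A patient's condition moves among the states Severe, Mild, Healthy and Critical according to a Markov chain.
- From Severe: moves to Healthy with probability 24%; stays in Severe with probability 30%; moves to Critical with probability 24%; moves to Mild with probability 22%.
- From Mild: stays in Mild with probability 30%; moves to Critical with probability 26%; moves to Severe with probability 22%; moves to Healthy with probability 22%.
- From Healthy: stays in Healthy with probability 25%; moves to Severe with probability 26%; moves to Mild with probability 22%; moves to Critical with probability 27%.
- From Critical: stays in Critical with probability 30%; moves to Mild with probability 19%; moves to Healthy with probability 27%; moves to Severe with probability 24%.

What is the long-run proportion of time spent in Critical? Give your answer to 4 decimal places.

Let the stationary distribution be π with π = πP and π_1 + π_2 + π_3 + π_4 = 1.
π_1 = 0.3·π_1 + 0.22·π_2 + 0.26·π_3 + 0.24·π_4
π_2 = 0.22·π_1 + 0.3·π_2 + 0.22·π_3 + 0.19·π_4
π_3 = 0.24·π_1 + 0.22·π_2 + 0.25·π_3 + 0.27·π_4
Solving with the normalization constraint gives π = (0.2556, 0.2304, 0.2459, 0.2681).
So the stationary probability of Critical is 0.2681.

0.2681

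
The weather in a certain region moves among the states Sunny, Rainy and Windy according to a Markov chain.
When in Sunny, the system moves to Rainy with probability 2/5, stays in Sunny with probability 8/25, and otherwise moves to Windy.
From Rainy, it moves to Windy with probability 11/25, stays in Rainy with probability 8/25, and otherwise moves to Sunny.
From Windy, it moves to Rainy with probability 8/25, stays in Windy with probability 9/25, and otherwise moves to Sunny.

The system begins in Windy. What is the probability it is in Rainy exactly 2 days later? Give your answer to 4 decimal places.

0.3456

Sum over the intermediate state after 1 day:
P = P(Windy→Sunny)·P(Sunny→Rainy) + P(Windy→Rainy)·P(Rainy→Rainy) + P(Windy→Windy)·P(Windy→Rainy)
  = 0.32×0.4 + 0.32×0.32 + 0.36×0.32
  = 0.1280 + 0.1024 + 0.1152 = 0.3456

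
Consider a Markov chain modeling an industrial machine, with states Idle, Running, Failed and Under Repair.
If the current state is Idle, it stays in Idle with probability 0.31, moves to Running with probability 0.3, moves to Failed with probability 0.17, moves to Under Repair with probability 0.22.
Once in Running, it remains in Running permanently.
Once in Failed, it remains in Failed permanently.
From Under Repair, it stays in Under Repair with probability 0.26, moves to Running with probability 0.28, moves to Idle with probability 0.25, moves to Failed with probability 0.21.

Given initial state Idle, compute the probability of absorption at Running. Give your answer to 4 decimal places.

Let h(s) be the probability of absorption at Running starting from transient state s. Then h(Running) = 1 and h(Failed) = 0. By first-step analysis:
h(Idle) = 0.31·h(Idle) + 0.3·1 + 0.17·0 + 0.22·h(Under Repair)
h(Under Repair) = 0.25·h(Idle) + 0.28·1 + 0.21·0 + 0.26·h(Under Repair)
Solving: h(Idle) = 0.6225, h(Under Repair) = 0.5887.
Starting from Idle, the probability is 0.6225.

0.6225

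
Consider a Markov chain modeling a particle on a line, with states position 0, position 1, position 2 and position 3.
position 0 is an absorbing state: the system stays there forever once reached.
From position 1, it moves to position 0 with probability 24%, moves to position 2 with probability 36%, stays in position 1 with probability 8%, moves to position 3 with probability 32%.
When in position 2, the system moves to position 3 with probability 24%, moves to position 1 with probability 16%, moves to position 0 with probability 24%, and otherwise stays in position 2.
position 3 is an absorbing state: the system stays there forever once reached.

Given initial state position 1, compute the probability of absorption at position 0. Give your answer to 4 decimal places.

0.4518

Let h(s) be the probability of absorption at position 0 starting from transient state s. Then h(position 0) = 1 and h(position 3) = 0. By first-step analysis:
h(position 1) = 0.24·1 + 0.08·h(position 1) + 0.36·h(position 2) + 0.32·0
h(position 2) = 0.24·1 + 0.16·h(position 1) + 0.36·h(position 2) + 0.24·0
Solving: h(position 1) = 0.4518, h(position 2) = 0.4880.
Starting from position 1, the probability is 0.4518.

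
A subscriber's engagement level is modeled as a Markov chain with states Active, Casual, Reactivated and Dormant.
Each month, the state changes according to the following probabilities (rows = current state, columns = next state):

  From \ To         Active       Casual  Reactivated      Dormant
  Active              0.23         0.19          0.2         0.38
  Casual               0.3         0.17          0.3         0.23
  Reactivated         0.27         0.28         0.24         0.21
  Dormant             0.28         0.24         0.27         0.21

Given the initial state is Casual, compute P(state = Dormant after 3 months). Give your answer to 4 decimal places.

0.2596

Propagate the distribution vector 3 months from Casual.
After 0 months: (0.0000, 1.0000, 0.0000, 0.0000)
After 1 month: (0.3000, 0.1700, 0.3000, 0.2300)
After 2 months: (0.2654, 0.2251, 0.2451, 0.2644)
After 3 months: (0.2688, 0.2208, 0.2508, 0.2596)
P(in Dormant after 3 months) = 0.2596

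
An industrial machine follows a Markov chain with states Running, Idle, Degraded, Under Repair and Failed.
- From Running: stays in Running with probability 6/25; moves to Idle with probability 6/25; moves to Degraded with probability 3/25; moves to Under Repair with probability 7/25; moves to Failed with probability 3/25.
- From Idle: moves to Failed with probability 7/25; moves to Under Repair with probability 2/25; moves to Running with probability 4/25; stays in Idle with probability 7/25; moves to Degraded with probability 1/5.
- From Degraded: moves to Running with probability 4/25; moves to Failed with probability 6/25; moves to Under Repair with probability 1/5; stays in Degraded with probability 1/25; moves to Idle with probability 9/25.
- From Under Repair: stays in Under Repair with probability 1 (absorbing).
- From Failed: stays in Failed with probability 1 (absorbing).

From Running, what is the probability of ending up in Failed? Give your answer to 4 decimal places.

0.4519

Let h(s) be the probability of absorption at Failed starting from transient state s. Then h(Failed) = 1 and h(Under Repair) = 0. By first-step analysis:
h(Running) = 0.24·h(Running) + 0.24·h(Idle) + 0.12·h(Degraded) + 0.28·0 + 0.12·1
h(Idle) = 0.16·h(Running) + 0.28·h(Idle) + 0.2·h(Degraded) + 0.08·0 + 0.28·1
h(Degraded) = 0.16·h(Running) + 0.36·h(Idle) + 0.04·h(Degraded) + 0.2·0 + 0.24·1
Solving: h(Running) = 0.4519, h(Idle) = 0.6471, h(Degraded) = 0.5680.
Starting from Running, the probability is 0.4519.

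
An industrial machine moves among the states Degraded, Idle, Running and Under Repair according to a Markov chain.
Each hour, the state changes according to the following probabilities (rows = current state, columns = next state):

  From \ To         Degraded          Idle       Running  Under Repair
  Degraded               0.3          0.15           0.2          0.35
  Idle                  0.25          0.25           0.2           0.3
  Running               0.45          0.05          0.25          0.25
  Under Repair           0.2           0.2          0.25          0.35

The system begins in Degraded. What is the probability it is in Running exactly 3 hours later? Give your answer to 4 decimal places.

Propagate the distribution vector 3 hours from Degraded.
After 0 hours: (1.0000, 0.0000, 0.0000, 0.0000)
After 1 hour: (0.3000, 0.1500, 0.2000, 0.3500)
After 2 hours: (0.2875, 0.1625, 0.2275, 0.3225)
After 3 hours: (0.2938, 0.1596, 0.2275, 0.3191)
P(in Running after 3 hours) = 0.2275

0.2275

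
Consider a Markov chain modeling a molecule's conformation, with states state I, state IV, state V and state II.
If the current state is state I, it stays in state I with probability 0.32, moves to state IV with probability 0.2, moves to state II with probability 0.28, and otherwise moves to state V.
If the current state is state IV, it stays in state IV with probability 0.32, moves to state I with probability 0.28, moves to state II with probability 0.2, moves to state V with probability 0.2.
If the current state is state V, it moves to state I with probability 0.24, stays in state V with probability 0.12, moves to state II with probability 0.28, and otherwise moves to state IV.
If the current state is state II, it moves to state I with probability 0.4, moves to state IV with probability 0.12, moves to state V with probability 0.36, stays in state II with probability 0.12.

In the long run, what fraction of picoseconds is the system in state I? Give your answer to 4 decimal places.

Let the stationary distribution be π with π = πP and π_1 + π_2 + π_3 + π_4 = 1.
π_1 = 0.32·π_1 + 0.28·π_2 + 0.24·π_3 + 0.4·π_4
π_2 = 0.2·π_1 + 0.32·π_2 + 0.36·π_3 + 0.12·π_4
π_3 = 0.2·π_1 + 0.2·π_2 + 0.12·π_3 + 0.36·π_4
Solving with the normalization constraint gives π = (0.3106, 0.2466, 0.2184, 0.2244).
So the stationary probability of state I is 0.3106.

0.3106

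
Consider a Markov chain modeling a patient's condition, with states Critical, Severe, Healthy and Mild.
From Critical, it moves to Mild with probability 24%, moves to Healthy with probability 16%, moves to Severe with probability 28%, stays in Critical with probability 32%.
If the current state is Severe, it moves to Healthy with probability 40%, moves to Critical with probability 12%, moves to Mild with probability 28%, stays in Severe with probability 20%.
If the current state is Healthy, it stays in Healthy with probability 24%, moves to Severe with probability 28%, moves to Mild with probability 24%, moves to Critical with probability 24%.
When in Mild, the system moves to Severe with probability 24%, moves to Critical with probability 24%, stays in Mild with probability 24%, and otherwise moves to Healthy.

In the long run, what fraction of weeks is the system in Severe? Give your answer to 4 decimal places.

Let the stationary distribution be π with π = πP and π_1 + π_2 + π_3 + π_4 = 1.
π_1 = 0.32·π_1 + 0.12·π_2 + 0.24·π_3 + 0.24·π_4
π_2 = 0.28·π_1 + 0.2·π_2 + 0.28·π_3 + 0.24·π_4
π_3 = 0.16·π_1 + 0.4·π_2 + 0.24·π_3 + 0.28·π_4
Solving with the normalization constraint gives π = (0.2283, 0.2500, 0.2717, 0.2500).
So the stationary probability of Severe is 0.2500.

0.2500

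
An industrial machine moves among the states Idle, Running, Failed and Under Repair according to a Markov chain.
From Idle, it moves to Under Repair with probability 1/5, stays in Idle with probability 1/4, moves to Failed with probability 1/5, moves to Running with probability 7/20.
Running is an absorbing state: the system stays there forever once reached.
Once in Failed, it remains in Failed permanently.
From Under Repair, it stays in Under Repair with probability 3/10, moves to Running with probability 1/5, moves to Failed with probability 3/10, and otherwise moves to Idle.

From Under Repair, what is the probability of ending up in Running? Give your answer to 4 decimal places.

0.4536

Let h(s) be the probability of absorption at Running starting from transient state s. Then h(Running) = 1 and h(Failed) = 0. By first-step analysis:
h(Idle) = 0.25·h(Idle) + 0.35·1 + 0.2·0 + 0.2·h(Under Repair)
h(Under Repair) = 0.2·h(Idle) + 0.2·1 + 0.3·0 + 0.3·h(Under Repair)
Solving: h(Idle) = 0.5876, h(Under Repair) = 0.4536.
Starting from Under Repair, the probability is 0.4536.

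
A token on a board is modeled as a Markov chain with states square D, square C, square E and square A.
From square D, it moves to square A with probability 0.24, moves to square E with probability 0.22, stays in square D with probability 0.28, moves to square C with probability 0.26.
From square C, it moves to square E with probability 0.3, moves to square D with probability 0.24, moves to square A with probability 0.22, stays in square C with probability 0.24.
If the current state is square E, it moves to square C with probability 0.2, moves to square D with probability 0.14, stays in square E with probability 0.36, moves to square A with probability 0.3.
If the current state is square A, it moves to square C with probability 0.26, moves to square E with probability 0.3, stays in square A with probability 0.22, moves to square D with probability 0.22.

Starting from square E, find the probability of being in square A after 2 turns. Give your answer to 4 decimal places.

Propagate the distribution vector 2 turns from square E.
After 0 turns: (0.0000, 0.0000, 1.0000, 0.0000)
After 1 turn: (0.1400, 0.2000, 0.3600, 0.3000)
After 2 turns: (0.2036, 0.2344, 0.3104, 0.2516)
P(in square A after 2 turns) = 0.2516

0.2516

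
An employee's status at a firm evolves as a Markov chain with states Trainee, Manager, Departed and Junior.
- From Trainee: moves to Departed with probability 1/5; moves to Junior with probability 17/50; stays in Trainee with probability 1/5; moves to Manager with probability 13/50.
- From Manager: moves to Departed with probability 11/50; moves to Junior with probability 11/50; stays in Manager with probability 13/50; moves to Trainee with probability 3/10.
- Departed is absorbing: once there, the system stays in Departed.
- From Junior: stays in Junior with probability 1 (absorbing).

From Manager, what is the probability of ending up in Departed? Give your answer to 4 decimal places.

0.4591

Let h(s) be the probability of absorption at Departed starting from transient state s. Then h(Departed) = 1 and h(Junior) = 0. By first-step analysis:
h(Trainee) = 0.2·h(Trainee) + 0.26·h(Manager) + 0.2·1 + 0.34·0
h(Manager) = 0.3·h(Trainee) + 0.26·h(Manager) + 0.22·1 + 0.22·0
Solving: h(Trainee) = 0.3992, h(Manager) = 0.4591.
Starting from Manager, the probability is 0.4591.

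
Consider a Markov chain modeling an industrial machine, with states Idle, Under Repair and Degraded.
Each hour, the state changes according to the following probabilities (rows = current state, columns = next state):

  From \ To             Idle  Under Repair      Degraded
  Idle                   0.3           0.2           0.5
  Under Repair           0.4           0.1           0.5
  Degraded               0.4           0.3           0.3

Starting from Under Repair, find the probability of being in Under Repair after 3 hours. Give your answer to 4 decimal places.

0.2160

Propagate the distribution vector 3 hours from Under Repair.
After 0 hours: (0.0000, 1.0000, 0.0000)
After 1 hour: (0.4000, 0.1000, 0.5000)
After 2 hours: (0.3600, 0.2400, 0.4000)
After 3 hours: (0.3640, 0.2160, 0.4200)
P(in Under Repair after 3 hours) = 0.2160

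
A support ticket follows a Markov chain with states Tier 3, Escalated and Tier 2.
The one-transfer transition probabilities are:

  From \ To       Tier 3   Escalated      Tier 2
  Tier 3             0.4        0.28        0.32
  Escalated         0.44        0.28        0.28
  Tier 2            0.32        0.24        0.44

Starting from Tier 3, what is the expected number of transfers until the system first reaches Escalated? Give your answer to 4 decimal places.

3.7671

Let t(s) be the expected number of transfers to first reach Escalated from state s, with t(Escalated) = 0. Conditioning on the first transfer:
t(Tier 3) = 1 + 0.4·t(Tier 3) + 0.32·t(Tier 2)
t(Tier 2) = 1 + 0.32·t(Tier 3) + 0.44·t(Tier 2)
Solving: t(Tier 3) = 3.7671, t(Tier 2) = 3.9384.
Expected transfers from Tier 3 to Escalated: 3.7671.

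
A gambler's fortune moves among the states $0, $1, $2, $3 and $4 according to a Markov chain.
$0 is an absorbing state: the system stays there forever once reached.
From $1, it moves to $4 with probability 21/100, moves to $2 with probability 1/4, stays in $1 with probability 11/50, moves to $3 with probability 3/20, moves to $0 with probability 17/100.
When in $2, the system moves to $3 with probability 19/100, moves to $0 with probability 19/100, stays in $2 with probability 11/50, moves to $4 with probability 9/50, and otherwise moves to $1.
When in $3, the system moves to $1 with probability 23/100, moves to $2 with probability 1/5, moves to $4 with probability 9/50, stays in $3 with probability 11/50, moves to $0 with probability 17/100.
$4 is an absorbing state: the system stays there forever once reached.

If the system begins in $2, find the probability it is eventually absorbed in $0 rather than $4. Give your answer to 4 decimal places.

Let h(s) be the probability of absorption at $0 starting from transient state s. Then h($0) = 1 and h($4) = 0. By first-step analysis:
h($1) = 0.17·1 + 0.22·h($1) + 0.25·h($2) + 0.15·h($3) + 0.21·0
h($2) = 0.19·1 + 0.22·h($1) + 0.22·h($2) + 0.19·h($3) + 0.18·0
h($3) = 0.17·1 + 0.23·h($1) + 0.2·h($2) + 0.22·h($3) + 0.18·0
Solving: h($1) = 0.4689, h($2) = 0.4934, h($3) = 0.4828.
Starting from $2, the probability is 0.4934.

0.4934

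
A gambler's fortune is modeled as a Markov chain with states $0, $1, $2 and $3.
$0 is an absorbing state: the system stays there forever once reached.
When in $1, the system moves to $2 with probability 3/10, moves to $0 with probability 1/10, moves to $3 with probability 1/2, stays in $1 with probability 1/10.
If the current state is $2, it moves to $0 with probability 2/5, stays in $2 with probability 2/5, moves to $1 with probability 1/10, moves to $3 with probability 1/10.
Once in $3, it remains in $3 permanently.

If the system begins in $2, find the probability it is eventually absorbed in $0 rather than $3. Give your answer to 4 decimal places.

Let h(s) be the probability of absorption at $0 starting from transient state s. Then h($0) = 1 and h($3) = 0. By first-step analysis:
h($1) = 0.1·1 + 0.1·h($1) + 0.3·h($2) + 0.5·0
h($2) = 0.4·1 + 0.1·h($1) + 0.4·h($2) + 0.1·0
Solving: h($1) = 0.3529, h($2) = 0.7255.
Starting from $2, the probability is 0.7255.

0.7255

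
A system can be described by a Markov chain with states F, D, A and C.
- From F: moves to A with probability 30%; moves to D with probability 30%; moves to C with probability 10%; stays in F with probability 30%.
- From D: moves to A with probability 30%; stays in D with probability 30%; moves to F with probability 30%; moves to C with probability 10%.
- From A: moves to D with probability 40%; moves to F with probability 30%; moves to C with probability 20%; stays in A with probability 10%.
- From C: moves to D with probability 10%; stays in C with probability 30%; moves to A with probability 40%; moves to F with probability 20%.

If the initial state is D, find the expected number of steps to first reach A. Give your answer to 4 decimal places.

Let t(s) be the expected number of steps to first reach A from state s, with t(A) = 0. Conditioning on the first step:
t(F) = 1 + 0.3·t(F) + 0.3·t(D) + 0.1·t(C)
t(D) = 1 + 0.3·t(F) + 0.3·t(D) + 0.1·t(C)
t(C) = 1 + 0.2·t(F) + 0.1·t(D) + 0.3·t(C)
Solving: t(F) = 3.2000, t(D) = 3.2000, t(C) = 2.8000.
Expected steps from D to A: 3.2000.

3.2000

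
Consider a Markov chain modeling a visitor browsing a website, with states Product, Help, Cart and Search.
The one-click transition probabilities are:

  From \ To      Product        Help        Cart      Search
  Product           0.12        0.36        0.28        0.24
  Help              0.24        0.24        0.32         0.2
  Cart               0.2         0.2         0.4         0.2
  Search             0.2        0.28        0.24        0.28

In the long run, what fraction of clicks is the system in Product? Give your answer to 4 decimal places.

Let the stationary distribution be π with π = πP and π_1 + π_2 + π_3 + π_4 = 1.
π_1 = 0.12·π_1 + 0.24·π_2 + 0.2·π_3 + 0.2·π_4
π_2 = 0.36·π_1 + 0.24·π_2 + 0.2·π_3 + 0.28·π_4
π_3 = 0.28·π_1 + 0.32·π_2 + 0.4·π_3 + 0.24·π_4
Solving with the normalization constraint gives π = (0.1948, 0.2596, 0.3197, 0.2259).
So the stationary probability of Product is 0.1948.

0.1948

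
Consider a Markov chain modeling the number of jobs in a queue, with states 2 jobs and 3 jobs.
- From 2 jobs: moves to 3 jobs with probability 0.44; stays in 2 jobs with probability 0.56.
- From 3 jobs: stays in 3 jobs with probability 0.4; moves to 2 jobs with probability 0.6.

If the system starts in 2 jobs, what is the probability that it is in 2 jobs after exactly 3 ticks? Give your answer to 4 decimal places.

0.5769

Propagate the distribution vector 3 ticks from 2 jobs.
After 0 ticks: (1.0000, 0.0000)
After 1 tick: (0.5600, 0.4400)
After 2 ticks: (0.5776, 0.4224)
After 3 ticks: (0.5769, 0.4231)
P(in 2 jobs after 3 ticks) = 0.5769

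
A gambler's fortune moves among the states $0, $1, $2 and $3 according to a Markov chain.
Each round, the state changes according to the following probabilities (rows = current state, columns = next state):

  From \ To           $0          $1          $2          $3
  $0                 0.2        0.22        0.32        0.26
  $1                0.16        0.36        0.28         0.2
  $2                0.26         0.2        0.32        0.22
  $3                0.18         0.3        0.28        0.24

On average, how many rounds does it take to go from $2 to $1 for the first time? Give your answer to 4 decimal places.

4.3873

Let t(s) be the expected number of rounds to first reach $1 from state s, with t($1) = 0. Conditioning on the first round:
t($0) = 1 + 0.2·t($0) + 0.32·t($2) + 0.26·t($3)
t($2) = 1 + 0.26·t($0) + 0.32·t($2) + 0.22·t($3)
t($3) = 1 + 0.18·t($0) + 0.28·t($2) + 0.24·t($3)
Solving: t($0) = 4.2879, t($2) = 4.3873, t($3) = 3.9477.
Expected rounds from $2 to $1: 4.3873.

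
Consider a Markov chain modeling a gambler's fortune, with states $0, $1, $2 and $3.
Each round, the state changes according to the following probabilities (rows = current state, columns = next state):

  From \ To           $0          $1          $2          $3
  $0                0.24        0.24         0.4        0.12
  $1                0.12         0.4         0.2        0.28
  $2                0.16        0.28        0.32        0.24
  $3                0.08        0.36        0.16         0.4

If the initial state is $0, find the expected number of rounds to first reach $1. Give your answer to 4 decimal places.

Let t(s) be the expected number of rounds to first reach $1 from state s, with t($1) = 0. Conditioning on the first round:
t($0) = 1 + 0.24·t($0) + 0.4·t($2) + 0.12·t($3)
t($2) = 1 + 0.16·t($0) + 0.32·t($2) + 0.24·t($3)
t($3) = 1 + 0.08·t($0) + 0.16·t($2) + 0.4·t($3)
Solving: t($0) = 3.5806, t($2) = 3.3887, t($3) = 3.0477.
Expected rounds from $0 to $1: 3.5806.

3.5806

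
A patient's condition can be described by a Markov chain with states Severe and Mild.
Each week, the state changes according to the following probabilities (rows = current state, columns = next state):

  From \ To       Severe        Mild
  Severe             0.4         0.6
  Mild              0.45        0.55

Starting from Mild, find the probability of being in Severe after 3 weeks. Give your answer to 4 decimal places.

Propagate the distribution vector 3 weeks from Mild.
After 0 weeks: (0.0000, 1.0000)
After 1 week: (0.4500, 0.5500)
After 2 weeks: (0.4275, 0.5725)
After 3 weeks: (0.4286, 0.5714)
P(in Severe after 3 weeks) = 0.4286

0.4286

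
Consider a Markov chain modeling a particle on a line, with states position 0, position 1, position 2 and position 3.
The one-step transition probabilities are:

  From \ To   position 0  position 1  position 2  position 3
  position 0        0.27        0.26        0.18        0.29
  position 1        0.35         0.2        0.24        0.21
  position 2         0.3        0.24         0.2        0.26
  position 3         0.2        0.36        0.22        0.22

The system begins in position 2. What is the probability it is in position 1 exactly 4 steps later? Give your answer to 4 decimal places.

0.2644

Propagate the distribution vector 4 steps from position 2.
After 0 steps: (0.0000, 0.0000, 1.0000, 0.0000)
After 1 step: (0.3000, 0.2400, 0.2000, 0.2600)
After 2 steps: (0.2770, 0.2676, 0.2088, 0.2466)
After 3 steps: (0.2804, 0.2644, 0.2101, 0.2451)
After 4 steps: (0.2803, 0.2644, 0.2099, 0.2454)
P(in position 1 after 4 steps) = 0.2644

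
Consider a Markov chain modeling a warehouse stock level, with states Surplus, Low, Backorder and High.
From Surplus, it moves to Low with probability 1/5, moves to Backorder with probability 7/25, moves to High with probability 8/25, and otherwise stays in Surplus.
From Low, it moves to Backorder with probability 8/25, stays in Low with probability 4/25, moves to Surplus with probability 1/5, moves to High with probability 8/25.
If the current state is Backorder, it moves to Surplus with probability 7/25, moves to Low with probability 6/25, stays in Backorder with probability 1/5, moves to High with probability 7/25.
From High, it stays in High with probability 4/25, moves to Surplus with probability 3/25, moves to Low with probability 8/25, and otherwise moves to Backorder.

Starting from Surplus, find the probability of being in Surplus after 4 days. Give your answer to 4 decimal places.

Propagate the distribution vector 4 days from Surplus.
After 0 days: (1.0000, 0.0000, 0.0000, 0.0000)
After 1 day: (0.2000, 0.2000, 0.2800, 0.3200)
After 2 days: (0.1968, 0.2416, 0.3040, 0.2576)
After 3 days: (0.2037, 0.2334, 0.2963, 0.2666)
After 4 days: (0.2024, 0.2345, 0.2976, 0.2655)
P(in Surplus after 4 days) = 0.2024

0.2024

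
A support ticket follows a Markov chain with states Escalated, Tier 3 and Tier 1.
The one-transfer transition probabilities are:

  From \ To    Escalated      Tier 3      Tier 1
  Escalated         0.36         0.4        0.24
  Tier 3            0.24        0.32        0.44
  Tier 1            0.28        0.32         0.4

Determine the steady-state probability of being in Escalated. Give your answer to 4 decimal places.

0.2894

Let the stationary distribution be π with π = πP and π_1 + π_2 + π_3 = 1.
π_1 = 0.36·π_1 + 0.24·π_2 + 0.28·π_3
π_2 = 0.4·π_1 + 0.32·π_2 + 0.32·π_3
Solving with the normalization constraint gives π = (0.2894, 0.3432, 0.3674).
So the stationary probability of Escalated is 0.2894.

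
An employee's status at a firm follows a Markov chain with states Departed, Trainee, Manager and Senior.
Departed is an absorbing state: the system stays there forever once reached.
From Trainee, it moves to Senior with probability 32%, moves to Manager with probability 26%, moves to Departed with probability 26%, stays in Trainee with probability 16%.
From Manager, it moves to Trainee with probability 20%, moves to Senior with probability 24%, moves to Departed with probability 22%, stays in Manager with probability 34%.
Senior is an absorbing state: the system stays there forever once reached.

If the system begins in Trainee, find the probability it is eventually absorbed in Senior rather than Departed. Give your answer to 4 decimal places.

Let h(s) be the probability of absorption at Senior starting from transient state s. Then h(Senior) = 1 and h(Departed) = 0. By first-step analysis:
h(Trainee) = 0.26·0 + 0.16·h(Trainee) + 0.26·h(Manager) + 0.32·1
h(Manager) = 0.22·0 + 0.2·h(Trainee) + 0.34·h(Manager) + 0.24·1
Solving: h(Trainee) = 0.5446, h(Manager) = 0.5287.
Starting from Trainee, the probability is 0.5446.

0.5446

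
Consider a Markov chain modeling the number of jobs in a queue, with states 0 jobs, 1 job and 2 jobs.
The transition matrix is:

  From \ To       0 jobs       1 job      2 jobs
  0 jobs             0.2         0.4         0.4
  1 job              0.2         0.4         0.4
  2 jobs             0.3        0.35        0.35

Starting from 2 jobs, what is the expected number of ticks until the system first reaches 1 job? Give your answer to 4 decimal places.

Let t(s) be the expected number of ticks to first reach 1 job from state s, with t(1 job) = 0. Conditioning on the first tick:
t(0 jobs) = 1 + 0.2·t(0 jobs) + 0.4·t(2 jobs)
t(2 jobs) = 1 + 0.3·t(0 jobs) + 0.35·t(2 jobs)
Solving: t(0 jobs) = 2.6250, t(2 jobs) = 2.7500.
Expected ticks from 2 jobs to 1 job: 2.7500.

2.7500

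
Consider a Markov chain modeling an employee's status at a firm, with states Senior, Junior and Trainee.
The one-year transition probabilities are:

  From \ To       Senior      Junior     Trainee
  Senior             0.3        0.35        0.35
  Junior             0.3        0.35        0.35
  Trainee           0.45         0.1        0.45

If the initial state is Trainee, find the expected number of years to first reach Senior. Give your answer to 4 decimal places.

2.3256

Let t(s) be the expected number of years to first reach Senior from state s, with t(Senior) = 0. Conditioning on the first year:
t(Junior) = 1 + 0.35·t(Junior) + 0.35·t(Trainee)
t(Trainee) = 1 + 0.1·t(Junior) + 0.45·t(Trainee)
Solving: t(Junior) = 2.7907, t(Trainee) = 2.3256.
Expected years from Trainee to Senior: 2.3256.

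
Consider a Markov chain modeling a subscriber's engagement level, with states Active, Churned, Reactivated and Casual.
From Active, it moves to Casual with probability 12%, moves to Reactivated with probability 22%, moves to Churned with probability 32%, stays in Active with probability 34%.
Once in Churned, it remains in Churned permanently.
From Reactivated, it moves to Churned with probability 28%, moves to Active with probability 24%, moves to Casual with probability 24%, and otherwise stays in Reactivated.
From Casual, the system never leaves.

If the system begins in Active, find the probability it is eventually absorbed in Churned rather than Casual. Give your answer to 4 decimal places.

Let h(s) be the probability of absorption at Churned starting from transient state s. Then h(Churned) = 1 and h(Casual) = 0. By first-step analysis:
h(Active) = 0.34·h(Active) + 0.32·1 + 0.22·h(Reactivated) + 0.12·0
h(Reactivated) = 0.24·h(Active) + 0.28·1 + 0.24·h(Reactivated) + 0.24·0
Solving: h(Active) = 0.6791, h(Reactivated) = 0.5829.
Starting from Active, the probability is 0.6791.

0.6791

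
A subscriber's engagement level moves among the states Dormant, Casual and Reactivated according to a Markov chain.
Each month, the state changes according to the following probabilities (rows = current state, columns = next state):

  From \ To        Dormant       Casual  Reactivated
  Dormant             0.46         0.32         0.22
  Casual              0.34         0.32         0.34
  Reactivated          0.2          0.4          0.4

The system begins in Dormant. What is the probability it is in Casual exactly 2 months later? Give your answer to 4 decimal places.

Sum over the intermediate state after 1 month:
P = P(Dormant→Dormant)·P(Dormant→Casual) + P(Dormant→Casual)·P(Casual→Casual) + P(Dormant→Reactivated)·P(Reactivated→Casual)
  = 0.46×0.32 + 0.32×0.32 + 0.22×0.4
  = 0.1472 + 0.1024 + 0.0880 = 0.3376

0.3376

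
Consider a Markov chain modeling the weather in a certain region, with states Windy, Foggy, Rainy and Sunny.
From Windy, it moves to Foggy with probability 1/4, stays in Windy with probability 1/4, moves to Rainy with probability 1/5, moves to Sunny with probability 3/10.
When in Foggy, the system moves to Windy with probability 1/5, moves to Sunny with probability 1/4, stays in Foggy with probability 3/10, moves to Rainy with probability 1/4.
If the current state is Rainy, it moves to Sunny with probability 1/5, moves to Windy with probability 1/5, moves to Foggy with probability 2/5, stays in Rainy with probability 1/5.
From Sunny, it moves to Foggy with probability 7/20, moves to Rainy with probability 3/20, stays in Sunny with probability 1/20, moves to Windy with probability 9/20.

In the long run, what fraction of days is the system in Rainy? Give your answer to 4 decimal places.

Let the stationary distribution be π with π = πP and π_1 + π_2 + π_3 + π_4 = 1.
π_1 = 0.25·π_1 + 0.2·π_2 + 0.2·π_3 + 0.45·π_4
π_2 = 0.25·π_1 + 0.3·π_2 + 0.4·π_3 + 0.35·π_4
π_3 = 0.2·π_1 + 0.25·π_2 + 0.2·π_3 + 0.15·π_4
Solving with the normalization constraint gives π = (0.2660, 0.3178, 0.2053, 0.2109).
So the stationary probability of Rainy is 0.2053.

0.2053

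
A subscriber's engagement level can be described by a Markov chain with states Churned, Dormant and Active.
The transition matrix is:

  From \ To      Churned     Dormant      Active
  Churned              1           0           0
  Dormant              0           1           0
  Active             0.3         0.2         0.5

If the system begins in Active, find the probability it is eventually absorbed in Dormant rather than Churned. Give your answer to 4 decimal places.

Let h(s) be the probability of absorption at Dormant starting from transient state s. Then h(Dormant) = 1 and h(Churned) = 0. By first-step analysis:
h(Active) = 0.3·0 + 0.2·1 + 0.5·h(Active)
Solving: h(Active) = 0.4000.
Starting from Active, the probability is 0.4000.

0.4000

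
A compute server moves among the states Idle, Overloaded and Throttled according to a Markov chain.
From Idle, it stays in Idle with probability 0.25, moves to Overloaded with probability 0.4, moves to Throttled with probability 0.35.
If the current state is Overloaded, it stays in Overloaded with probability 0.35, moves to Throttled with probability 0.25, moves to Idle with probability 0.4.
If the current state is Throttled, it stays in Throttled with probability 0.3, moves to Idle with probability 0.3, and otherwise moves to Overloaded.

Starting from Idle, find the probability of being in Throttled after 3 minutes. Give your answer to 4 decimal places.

Propagate the distribution vector 3 minutes from Idle.
After 0 minutes: (1.0000, 0.0000, 0.0000)
After 1 minute: (0.2500, 0.4000, 0.3500)
After 2 minutes: (0.3275, 0.3800, 0.2925)
After 3 minutes: (0.3216, 0.3810, 0.2974)
P(in Throttled after 3 minutes) = 0.2974

0.2974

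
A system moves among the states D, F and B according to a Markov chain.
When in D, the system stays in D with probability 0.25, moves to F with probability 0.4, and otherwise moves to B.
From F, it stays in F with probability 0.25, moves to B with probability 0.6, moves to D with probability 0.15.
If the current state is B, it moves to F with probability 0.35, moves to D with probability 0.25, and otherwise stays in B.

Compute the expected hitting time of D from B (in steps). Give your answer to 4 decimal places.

4.5833

Let t(s) be the expected number of steps to first reach D from state s, with t(D) = 0. Conditioning on the first step:
t(F) = 1 + 0.25·t(F) + 0.6·t(B)
t(B) = 1 + 0.35·t(F) + 0.4·t(B)
Solving: t(F) = 5.0000, t(B) = 4.5833.
Expected steps from B to D: 4.5833.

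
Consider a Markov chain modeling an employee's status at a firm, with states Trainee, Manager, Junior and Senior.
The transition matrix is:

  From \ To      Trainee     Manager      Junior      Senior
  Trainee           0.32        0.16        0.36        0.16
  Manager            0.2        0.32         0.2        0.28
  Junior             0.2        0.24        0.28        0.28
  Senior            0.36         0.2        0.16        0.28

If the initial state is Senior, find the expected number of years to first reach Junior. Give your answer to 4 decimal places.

Let t(s) be the expected number of years to first reach Junior from state s, with t(Junior) = 0. Conditioning on the first year:
t(Trainee) = 1 + 0.32·t(Trainee) + 0.16·t(Manager) + 0.16·t(Senior)
t(Manager) = 1 + 0.2·t(Trainee) + 0.32·t(Manager) + 0.28·t(Senior)
t(Senior) = 1 + 0.36·t(Trainee) + 0.2·t(Manager) + 0.28·t(Senior)
Solving: t(Trainee) = 3.4953, t(Manager) = 4.2796, t(Senior) = 4.3253.
Expected years from Senior to Junior: 4.3253.

4.3253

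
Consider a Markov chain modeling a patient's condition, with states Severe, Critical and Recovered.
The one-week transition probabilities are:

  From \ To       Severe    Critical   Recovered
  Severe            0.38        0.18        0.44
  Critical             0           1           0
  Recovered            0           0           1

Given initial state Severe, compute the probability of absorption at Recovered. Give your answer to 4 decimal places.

Let h(s) be the probability of absorption at Recovered starting from transient state s. Then h(Recovered) = 1 and h(Critical) = 0. By first-step analysis:
h(Severe) = 0.38·h(Severe) + 0.18·0 + 0.44·1
Solving: h(Severe) = 0.7097.
Starting from Severe, the probability is 0.7097.

0.7097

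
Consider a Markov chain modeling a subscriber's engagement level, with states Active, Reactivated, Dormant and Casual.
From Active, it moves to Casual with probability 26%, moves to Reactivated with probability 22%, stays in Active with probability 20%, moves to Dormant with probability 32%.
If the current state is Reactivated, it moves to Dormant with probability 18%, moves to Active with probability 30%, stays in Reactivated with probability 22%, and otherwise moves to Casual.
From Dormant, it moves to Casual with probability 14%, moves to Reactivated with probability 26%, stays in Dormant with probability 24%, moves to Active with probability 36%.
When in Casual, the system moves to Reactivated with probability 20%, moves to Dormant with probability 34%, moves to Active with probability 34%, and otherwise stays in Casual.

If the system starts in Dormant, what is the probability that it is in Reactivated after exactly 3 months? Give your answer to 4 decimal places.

0.2262

Propagate the distribution vector 3 months from Dormant.
After 0 months: (0.0000, 0.0000, 1.0000, 0.0000)
After 1 month: (0.3600, 0.2600, 0.2400, 0.1400)
After 2 months: (0.2840, 0.2268, 0.2672, 0.2220)
After 3 months: (0.2965, 0.2262, 0.2713, 0.2059)
P(in Reactivated after 3 months) = 0.2262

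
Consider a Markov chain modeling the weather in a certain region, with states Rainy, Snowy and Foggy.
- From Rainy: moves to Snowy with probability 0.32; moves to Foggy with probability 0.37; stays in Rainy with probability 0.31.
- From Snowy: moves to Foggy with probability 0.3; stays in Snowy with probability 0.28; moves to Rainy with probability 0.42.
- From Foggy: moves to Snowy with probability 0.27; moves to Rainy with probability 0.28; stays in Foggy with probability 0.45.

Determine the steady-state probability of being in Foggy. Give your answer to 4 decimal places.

0.3802

Let the stationary distribution be π with π = πP and π_1 + π_2 + π_3 = 1.
π_1 = 0.31·π_1 + 0.42·π_2 + 0.28·π_3
π_2 = 0.32·π_1 + 0.28·π_2 + 0.27·π_3
Solving with the normalization constraint gives π = (0.3304, 0.2894, 0.3802).
So the stationary probability of Foggy is 0.3802.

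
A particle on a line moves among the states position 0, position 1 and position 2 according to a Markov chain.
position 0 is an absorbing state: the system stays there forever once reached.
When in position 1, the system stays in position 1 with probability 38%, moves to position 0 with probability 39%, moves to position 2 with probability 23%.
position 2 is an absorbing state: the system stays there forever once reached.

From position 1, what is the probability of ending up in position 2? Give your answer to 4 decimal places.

0.3710

Let h(s) be the probability of absorption at position 2 starting from transient state s. Then h(position 2) = 1 and h(position 0) = 0. By first-step analysis:
h(position 1) = 0.39·0 + 0.38·h(position 1) + 0.23·1
Solving: h(position 1) = 0.3710.
Starting from position 1, the probability is 0.3710.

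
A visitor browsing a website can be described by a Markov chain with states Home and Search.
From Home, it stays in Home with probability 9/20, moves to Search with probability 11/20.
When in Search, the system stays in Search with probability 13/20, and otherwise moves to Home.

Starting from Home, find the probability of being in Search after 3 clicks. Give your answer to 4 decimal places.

Propagate the distribution vector 3 clicks from Home.
After 0 clicks: (1.0000, 0.0000)
After 1 click: (0.4500, 0.5500)
After 2 clicks: (0.3950, 0.6050)
After 3 clicks: (0.3895, 0.6105)
P(in Search after 3 clicks) = 0.6105

0.6105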